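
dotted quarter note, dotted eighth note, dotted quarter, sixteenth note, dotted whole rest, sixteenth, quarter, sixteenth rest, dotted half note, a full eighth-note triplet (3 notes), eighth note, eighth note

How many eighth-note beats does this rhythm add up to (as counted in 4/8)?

33

One eighth-note beat = 2 sixteenth notes.
In sixteenth notes: dotted quarter note = 6; dotted eighth note = 3; dotted quarter = 6; sixteenth note = 1; dotted whole rest = 24; sixteenth = 1; quarter = 4; sixteenth rest = 1; dotted half note = 12; a full eighth-note triplet (3 notes) (three triplet eighths span one quarter) = 4; eighth note = 2; eighth note = 2.
Total: 6 + 3 + 6 + 1 + 24 + 1 + 4 + 1 + 12 + 4 + 2 + 2 = 66.
66 ÷ 2 = 33 beats.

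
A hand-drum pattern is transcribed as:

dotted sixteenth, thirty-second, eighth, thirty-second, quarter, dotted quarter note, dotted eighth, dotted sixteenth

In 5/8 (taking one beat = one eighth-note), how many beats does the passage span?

One eighth-note beat = 4 thirty-second notes.
Each duration in thirty-second notes: dotted sixteenth = 3; thirty-second = 1; eighth = 4; thirty-second = 1; quarter = 8; dotted quarter note = 12; dotted eighth = 6; dotted sixteenth = 3.
Total: 3 + 1 + 4 + 1 + 8 + 12 + 6 + 3 = 38.
38 ÷ 4 = 9.5 beats.

9.5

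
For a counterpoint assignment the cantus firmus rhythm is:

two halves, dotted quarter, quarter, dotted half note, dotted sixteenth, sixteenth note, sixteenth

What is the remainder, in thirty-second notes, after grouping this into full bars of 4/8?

3

One bar of 4/8 = 16 thirty-second notes.
Convert each value to thirty-second notes: half = 16; half = 16; dotted quarter = 12; quarter = 8; dotted half note = 24; dotted sixteenth = 3; sixteenth note = 2; sixteenth = 2.
Adding: 16 + 16 + 12 + 8 + 24 + 3 + 2 + 2 = 83.
83 ÷ 16 = 5 complete bars with 3 thirty-second notes remaining.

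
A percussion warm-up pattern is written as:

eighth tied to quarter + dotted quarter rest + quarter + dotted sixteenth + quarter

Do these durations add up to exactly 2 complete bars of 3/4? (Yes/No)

No

One bar of 3/4 = 24 thirty-second notes, so 2 bars = 48.
In thirty-second notes: eighth tied to quarter (eighth + quarter) = 12; dotted quarter rest = 12; quarter = 8; dotted sixteenth = 3; quarter = 8.
Adding: 12 + 12 + 8 + 3 + 8 = 43.
43 falls short of 48, so the answer is No.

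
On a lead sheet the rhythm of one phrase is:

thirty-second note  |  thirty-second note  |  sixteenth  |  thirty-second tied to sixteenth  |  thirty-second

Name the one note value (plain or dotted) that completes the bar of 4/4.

The bar of 4/4 = 32 thirty-second notes.
Each duration in thirty-second notes: thirty-second note = 1; thirty-second note = 1; sixteenth = 2; thirty-second tied to sixteenth (thirty-second + sixteenth) = 3; thirty-second = 1.
Sum: 1 + 1 + 2 + 3 + 1 = 8.
Remaining: 32 − 8 = 24 thirty-second notes, which is a dotted half note.

dotted half note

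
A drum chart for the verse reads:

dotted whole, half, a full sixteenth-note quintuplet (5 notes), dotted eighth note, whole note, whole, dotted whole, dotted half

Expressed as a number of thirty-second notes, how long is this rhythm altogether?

214

Working in thirty-second notes: dotted whole = 48; half = 16; a full sixteenth-note quintuplet (5 notes) (five quintuplet sixteenths span one quarter) = 8; dotted eighth note = 6; whole note = 32; whole = 32; dotted whole = 48; dotted half = 24.
Sum: 48 + 16 + 8 + 6 + 32 + 32 + 48 + 24 = 214 thirty-second notes.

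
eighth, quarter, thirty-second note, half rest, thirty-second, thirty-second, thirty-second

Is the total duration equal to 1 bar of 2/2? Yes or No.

Yes

One bar of 2/2 = 32 thirty-second notes.
In thirty-second notes: eighth = 4; quarter = 8; thirty-second note = 1; half rest = 16; thirty-second = 1; thirty-second = 1; thirty-second = 1.
Sum: 4 + 8 + 1 + 16 + 1 + 1 + 1 = 32.
32 equals 32, so the answer is Yes.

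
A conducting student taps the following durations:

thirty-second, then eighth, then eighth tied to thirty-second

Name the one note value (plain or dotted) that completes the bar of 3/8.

The bar of 3/8 = 12 thirty-second notes.
Working in thirty-second notes: thirty-second = 1; eighth = 4; eighth tied to thirty-second (eighth + thirty-second) = 5.
Sum: 1 + 4 + 5 = 10.
Remaining: 12 − 10 = 2 thirty-second notes, which is a sixteenth note.

sixteenth note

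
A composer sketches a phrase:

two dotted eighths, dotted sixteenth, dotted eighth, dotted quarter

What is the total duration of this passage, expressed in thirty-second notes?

33

Convert each value to thirty-second notes: dotted eighth = 6; dotted eighth = 6; dotted sixteenth = 3; dotted eighth = 6; dotted quarter = 12.
Total: 6 + 6 + 3 + 6 + 12 = 33 thirty-second notes.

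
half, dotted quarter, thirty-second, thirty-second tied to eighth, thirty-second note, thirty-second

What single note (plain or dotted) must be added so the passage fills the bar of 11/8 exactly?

quarter note

The bar of 11/8 = 44 thirty-second notes.
Convert each value to thirty-second notes: half = 16; dotted quarter = 12; thirty-second = 1; thirty-second tied to eighth (thirty-second + eighth) = 5; thirty-second note = 1; thirty-second = 1.
Adding: 16 + 12 + 1 + 5 + 1 + 1 = 36.
Remaining: 44 − 36 = 8 thirty-second notes, which is a quarter note.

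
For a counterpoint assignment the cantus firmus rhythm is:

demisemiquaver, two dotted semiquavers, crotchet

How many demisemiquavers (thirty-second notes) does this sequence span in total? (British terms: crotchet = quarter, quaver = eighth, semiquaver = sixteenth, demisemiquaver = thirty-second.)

15

Express everything in thirty-second notes: demisemiquaver = 1; dotted semiquaver = 3; dotted semiquaver = 3; crotchet = 8.
Total: 1 + 3 + 3 + 8 = 15 thirty-second notes.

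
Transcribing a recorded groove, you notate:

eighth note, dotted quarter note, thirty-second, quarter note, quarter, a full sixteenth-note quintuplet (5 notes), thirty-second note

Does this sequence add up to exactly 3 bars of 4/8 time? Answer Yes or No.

No

One bar of 4/8 = 16 thirty-second notes, so 3 bars = 48.
Working in thirty-second notes: eighth note = 4; dotted quarter note = 12; thirty-second = 1; quarter note = 8; quarter = 8; a full sixteenth-note quintuplet (5 notes) (five quintuplet sixteenths span one quarter) = 8; thirty-second note = 1.
Altogether 4 + 12 + 1 + 8 + 8 + 8 + 1 = 42.
42 falls short of 48, so the answer is No.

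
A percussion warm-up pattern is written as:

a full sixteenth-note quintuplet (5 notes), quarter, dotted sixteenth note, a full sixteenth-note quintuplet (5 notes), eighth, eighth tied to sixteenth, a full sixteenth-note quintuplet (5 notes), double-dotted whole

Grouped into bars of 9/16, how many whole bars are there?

One bar of 9/16 = 18 thirty-second notes.
Working in thirty-second notes: a full sixteenth-note quintuplet (5 notes) (five quintuplet sixteenths span one quarter) = 8; quarter = 8; dotted sixteenth note = 3; a full sixteenth-note quintuplet (5 notes) (five quintuplet sixteenths span one quarter) = 8; eighth = 4; eighth tied to sixteenth (eighth + sixteenth) = 6; a full sixteenth-note quintuplet (5 notes) (five quintuplet sixteenths span one quarter) = 8; double-dotted whole = 56.
Adding: 8 + 8 + 3 + 8 + 4 + 6 + 8 + 56 = 101.
101 ÷ 18 = 5 complete bars with 11 left over.

5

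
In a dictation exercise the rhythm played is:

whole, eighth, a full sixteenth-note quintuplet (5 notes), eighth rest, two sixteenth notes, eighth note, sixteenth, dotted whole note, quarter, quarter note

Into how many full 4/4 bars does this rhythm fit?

3

One bar of 4/4 = 16 sixteenth notes.
Convert each value to sixteenth notes: whole = 16; eighth = 2; a full sixteenth-note quintuplet (5 notes) (five quintuplet sixteenths span one quarter) = 4; eighth rest = 2; sixteenth note = 1; sixteenth note = 1; eighth note = 2; sixteenth = 1; dotted whole note = 24; quarter = 4; quarter note = 4.
Sum: 16 + 2 + 4 + 2 + 1 + 1 + 2 + 1 + 24 + 4 + 4 = 61.
61 ÷ 16 = 3 complete bars with 13 left over.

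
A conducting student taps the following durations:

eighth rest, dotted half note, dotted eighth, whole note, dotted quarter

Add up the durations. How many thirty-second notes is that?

Express everything in thirty-second notes: eighth rest = 4; dotted half note = 24; dotted eighth = 6; whole note = 32; dotted quarter = 12.
Total: 4 + 24 + 6 + 32 + 12 = 78 thirty-second notes.

78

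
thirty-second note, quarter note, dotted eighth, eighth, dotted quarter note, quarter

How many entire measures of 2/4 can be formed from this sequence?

2

One bar of 2/4 = 16 thirty-second notes.
Each duration in thirty-second notes: thirty-second note = 1; quarter note = 8; dotted eighth = 6; eighth = 4; dotted quarter note = 12; quarter = 8.
Total: 1 + 8 + 6 + 4 + 12 + 8 = 39.
39 ÷ 16 = 2 complete bars with 7 left over.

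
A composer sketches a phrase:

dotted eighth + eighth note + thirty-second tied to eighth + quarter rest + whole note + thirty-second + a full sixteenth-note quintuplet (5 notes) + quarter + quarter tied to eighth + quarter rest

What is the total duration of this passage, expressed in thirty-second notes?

In thirty-second notes: dotted eighth = 6; eighth note = 4; thirty-second tied to eighth (thirty-second + eighth) = 5; quarter rest = 8; whole note = 32; thirty-second = 1; a full sixteenth-note quintuplet (5 notes) (five quintuplet sixteenths span one quarter) = 8; quarter = 8; quarter tied to eighth (quarter + eighth) = 12; quarter rest = 8.
Total: 6 + 4 + 5 + 8 + 32 + 1 + 8 + 8 + 12 + 8 = 92 thirty-second notes.

92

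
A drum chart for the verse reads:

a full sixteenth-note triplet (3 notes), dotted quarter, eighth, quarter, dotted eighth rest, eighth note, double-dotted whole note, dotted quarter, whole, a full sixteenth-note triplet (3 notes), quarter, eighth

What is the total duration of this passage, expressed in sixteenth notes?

77

In sixteenth notes: a full sixteenth-note triplet (3 notes) (three triplet sixteenths span one eighth) = 2; dotted quarter = 6; eighth = 2; quarter = 4; dotted eighth rest = 3; eighth note = 2; double-dotted whole note = 28; dotted quarter = 6; whole = 16; a full sixteenth-note triplet (3 notes) (three triplet sixteenths span one eighth) = 2; quarter = 4; eighth = 2.
Altogether 2 + 6 + 2 + 4 + 3 + 2 + 28 + 6 + 16 + 2 + 4 + 2 = 77 sixteenth notes.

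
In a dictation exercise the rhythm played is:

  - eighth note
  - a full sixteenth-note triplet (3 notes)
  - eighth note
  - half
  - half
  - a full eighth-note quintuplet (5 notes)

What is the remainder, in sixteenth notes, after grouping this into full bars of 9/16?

3

One bar of 9/16 = 9 sixteenth notes.
Express everything in sixteenth notes: eighth note = 2; a full sixteenth-note triplet (3 notes) (three triplet sixteenths span one eighth) = 2; eighth note = 2; half = 8; half = 8; a full eighth-note quintuplet (5 notes) (five quintuplet eighths span one half) = 8.
Sum: 2 + 2 + 2 + 8 + 8 + 8 = 30.
30 ÷ 9 = 3 complete bars with 3 sixteenth notes remaining.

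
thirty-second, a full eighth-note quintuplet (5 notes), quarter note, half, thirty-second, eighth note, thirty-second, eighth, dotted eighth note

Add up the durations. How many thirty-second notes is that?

Each duration in thirty-second notes: thirty-second = 1; a full eighth-note quintuplet (5 notes) (five quintuplet eighths span one half) = 16; quarter note = 8; half = 16; thirty-second = 1; eighth note = 4; thirty-second = 1; eighth = 4; dotted eighth note = 6.
Altogether 1 + 16 + 8 + 16 + 1 + 4 + 1 + 4 + 6 = 57 thirty-second notes.

57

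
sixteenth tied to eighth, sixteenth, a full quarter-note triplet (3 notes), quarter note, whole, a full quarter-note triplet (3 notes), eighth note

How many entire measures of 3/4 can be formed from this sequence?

One bar of 3/4 = 12 sixteenth notes.
In sixteenth notes: sixteenth tied to eighth (sixteenth + eighth) = 3; sixteenth = 1; a full quarter-note triplet (3 notes) (three triplet quarters span one half) = 8; quarter note = 4; whole = 16; a full quarter-note triplet (3 notes) (three triplet quarters span one half) = 8; eighth note = 2.
Total: 3 + 1 + 8 + 4 + 16 + 8 + 2 = 42.
42 ÷ 12 = 3 complete bars with 6 left over.

3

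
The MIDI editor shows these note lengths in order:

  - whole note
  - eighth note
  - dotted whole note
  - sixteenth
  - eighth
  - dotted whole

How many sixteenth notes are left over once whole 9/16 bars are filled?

One bar of 9/16 = 9 sixteenth notes.
Working in sixteenth notes: whole note = 16; eighth note = 2; dotted whole note = 24; sixteenth = 1; eighth = 2; dotted whole = 24.
Altogether 16 + 2 + 24 + 1 + 2 + 24 = 69.
69 ÷ 9 = 7 complete bars with 6 sixteenth notes remaining.

6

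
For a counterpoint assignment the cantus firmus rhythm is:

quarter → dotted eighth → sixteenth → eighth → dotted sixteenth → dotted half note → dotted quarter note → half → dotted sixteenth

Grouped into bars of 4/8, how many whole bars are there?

4

One bar of 4/8 = 16 thirty-second notes.
In thirty-second notes: quarter = 8; dotted eighth = 6; sixteenth = 2; eighth = 4; dotted sixteenth = 3; dotted half note = 24; dotted quarter note = 12; half = 16; dotted sixteenth = 3.
Total: 8 + 6 + 2 + 4 + 3 + 24 + 12 + 16 + 3 = 78.
78 ÷ 16 = 4 complete bars with 14 left over.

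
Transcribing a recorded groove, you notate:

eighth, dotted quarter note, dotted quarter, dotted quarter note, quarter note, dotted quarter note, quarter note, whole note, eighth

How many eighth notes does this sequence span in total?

26

Each duration in eighth notes: eighth = 1; dotted quarter note = 3; dotted quarter = 3; dotted quarter note = 3; quarter note = 2; dotted quarter note = 3; quarter note = 2; whole note = 8; eighth = 1.
Sum: 1 + 3 + 3 + 3 + 2 + 3 + 2 + 8 + 1 = 26 eighth notes.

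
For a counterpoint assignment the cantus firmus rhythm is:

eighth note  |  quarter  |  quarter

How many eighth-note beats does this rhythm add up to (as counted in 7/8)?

One eighth-note beat = 2 sixteenth notes.
Each duration in sixteenth notes: eighth note = 2; quarter = 4; quarter = 4.
Adding: 2 + 4 + 4 = 10.
10 ÷ 2 = 5 beats.

5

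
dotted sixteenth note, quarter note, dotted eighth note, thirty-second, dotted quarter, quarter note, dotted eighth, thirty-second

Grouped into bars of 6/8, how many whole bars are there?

One bar of 6/8 = 24 thirty-second notes.
Working in thirty-second notes: dotted sixteenth note = 3; quarter note = 8; dotted eighth note = 6; thirty-second = 1; dotted quarter = 12; quarter note = 8; dotted eighth = 6; thirty-second = 1.
Total: 3 + 8 + 6 + 1 + 12 + 8 + 6 + 1 = 45.
45 ÷ 24 = 1 complete bar with 21 left over.

1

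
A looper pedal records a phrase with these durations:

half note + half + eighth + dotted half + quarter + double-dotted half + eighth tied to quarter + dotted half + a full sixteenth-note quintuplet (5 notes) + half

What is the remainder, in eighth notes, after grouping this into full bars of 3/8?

One bar of 3/8 = 3 eighth notes.
Convert each value to eighth notes: half note = 4; half = 4; eighth = 1; dotted half = 6; quarter = 2; double-dotted half = 7; eighth tied to quarter (eighth + quarter) = 3; dotted half = 6; a full sixteenth-note quintuplet (5 notes) (five quintuplet sixteenths span one quarter) = 2; half = 4.
Sum: 4 + 4 + 1 + 6 + 2 + 7 + 3 + 6 + 2 + 4 = 39.
39 ÷ 3 = 13 complete bars with 0 eighth notes remaining.

0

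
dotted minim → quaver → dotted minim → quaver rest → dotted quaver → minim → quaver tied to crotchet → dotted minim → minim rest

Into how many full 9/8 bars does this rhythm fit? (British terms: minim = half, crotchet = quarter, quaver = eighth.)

3

One bar of 9/8 = 18 sixteenth notes.
Each duration in sixteenth notes: dotted minim = 12; quaver = 2; dotted minim = 12; quaver rest = 2; dotted quaver = 3; minim = 8; quaver tied to crotchet (quaver + crotchet) = 6; dotted minim = 12; minim rest = 8.
Adding: 12 + 2 + 12 + 2 + 3 + 8 + 6 + 12 + 8 = 65.
65 ÷ 18 = 3 complete bars with 11 left over.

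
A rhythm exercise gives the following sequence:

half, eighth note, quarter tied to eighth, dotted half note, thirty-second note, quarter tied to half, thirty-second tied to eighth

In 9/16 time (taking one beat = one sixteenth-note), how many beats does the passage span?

43

One sixteenth-note beat = 2 thirty-second notes.
Convert each value to thirty-second notes: half = 16; eighth note = 4; quarter tied to eighth (quarter + eighth) = 12; dotted half note = 24; thirty-second note = 1; quarter tied to half (quarter + half) = 24; thirty-second tied to eighth (thirty-second + eighth) = 5.
Sum: 16 + 4 + 12 + 24 + 1 + 24 + 5 = 86.
86 ÷ 2 = 43 beats.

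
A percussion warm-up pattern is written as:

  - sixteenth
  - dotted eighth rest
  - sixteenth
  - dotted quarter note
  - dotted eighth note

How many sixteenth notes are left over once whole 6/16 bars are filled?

2

One bar of 6/16 = 6 sixteenth notes.
In sixteenth notes: sixteenth = 1; dotted eighth rest = 3; sixteenth = 1; dotted quarter note = 6; dotted eighth note = 3.
Altogether 1 + 3 + 1 + 6 + 3 = 14.
14 ÷ 6 = 2 complete bars with 2 sixteenth notes remaining.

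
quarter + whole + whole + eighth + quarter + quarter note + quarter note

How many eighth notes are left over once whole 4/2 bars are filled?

One bar of 4/2 = 16 eighth notes.
Express everything in eighth notes: quarter = 2; whole = 8; whole = 8; eighth = 1; quarter = 2; quarter note = 2; quarter note = 2.
Sum: 2 + 8 + 8 + 1 + 2 + 2 + 2 = 25.
25 ÷ 16 = 1 complete bar with 9 eighth notes remaining.

9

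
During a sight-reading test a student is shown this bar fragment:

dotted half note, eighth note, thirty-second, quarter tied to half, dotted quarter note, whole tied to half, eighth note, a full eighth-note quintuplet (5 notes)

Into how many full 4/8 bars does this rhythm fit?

One bar of 4/8 = 16 thirty-second notes.
Each duration in thirty-second notes: dotted half note = 24; eighth note = 4; thirty-second = 1; quarter tied to half (quarter + half) = 24; dotted quarter note = 12; whole tied to half (whole + half) = 48; eighth note = 4; a full eighth-note quintuplet (5 notes) (five quintuplet eighths span one half) = 16.
Altogether 24 + 4 + 1 + 24 + 12 + 48 + 4 + 16 = 133.
133 ÷ 16 = 8 complete bars with 5 left over.

8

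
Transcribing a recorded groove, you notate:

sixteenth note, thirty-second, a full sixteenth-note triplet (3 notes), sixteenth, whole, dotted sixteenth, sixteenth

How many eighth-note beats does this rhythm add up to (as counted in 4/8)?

One eighth-note beat = 4 thirty-second notes.
Working in thirty-second notes: sixteenth note = 2; thirty-second = 1; a full sixteenth-note triplet (3 notes) (three triplet sixteenths span one eighth) = 4; sixteenth = 2; whole = 32; dotted sixteenth = 3; sixteenth = 2.
Sum: 2 + 1 + 4 + 2 + 32 + 3 + 2 = 46.
46 ÷ 4 = 11.5 beats.

11.5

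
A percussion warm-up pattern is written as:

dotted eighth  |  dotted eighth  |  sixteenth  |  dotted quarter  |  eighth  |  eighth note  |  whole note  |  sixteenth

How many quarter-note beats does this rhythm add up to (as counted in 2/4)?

8.5

One quarter-note beat = 4 sixteenth notes.
Working in sixteenth notes: dotted eighth = 3; dotted eighth = 3; sixteenth = 1; dotted quarter = 6; eighth = 2; eighth note = 2; whole note = 16; sixteenth = 1.
Adding: 3 + 3 + 1 + 6 + 2 + 2 + 16 + 1 = 34.
34 ÷ 4 = 8.5 beats.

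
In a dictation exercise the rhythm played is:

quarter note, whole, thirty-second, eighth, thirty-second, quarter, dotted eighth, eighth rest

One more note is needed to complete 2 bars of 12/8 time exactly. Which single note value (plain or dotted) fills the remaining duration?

whole note

2 bars of 12/8 = 96 thirty-second notes.
Convert each value to thirty-second notes: quarter note = 8; whole = 32; thirty-second = 1; eighth = 4; thirty-second = 1; quarter = 8; dotted eighth = 6; eighth rest = 4.
Altogether 8 + 32 + 1 + 4 + 1 + 8 + 6 + 4 = 64.
Remaining: 96 − 64 = 32 thirty-second notes, which is a whole note.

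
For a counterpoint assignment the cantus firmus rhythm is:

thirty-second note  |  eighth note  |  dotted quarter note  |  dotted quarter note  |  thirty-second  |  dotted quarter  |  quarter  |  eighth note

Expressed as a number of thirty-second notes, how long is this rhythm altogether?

54

In thirty-second notes: thirty-second note = 1; eighth note = 4; dotted quarter note = 12; dotted quarter note = 12; thirty-second = 1; dotted quarter = 12; quarter = 8; eighth note = 4.
Total: 1 + 4 + 12 + 12 + 1 + 12 + 8 + 4 = 54 thirty-second notes.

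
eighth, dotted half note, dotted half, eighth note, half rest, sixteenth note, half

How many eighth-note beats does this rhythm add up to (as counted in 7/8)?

One eighth-note beat = 2 sixteenth notes.
Express everything in sixteenth notes: eighth = 2; dotted half note = 12; dotted half = 12; eighth note = 2; half rest = 8; sixteenth note = 1; half = 8.
Total: 2 + 12 + 12 + 2 + 8 + 1 + 8 = 45.
45 ÷ 2 = 22.5 beats.

22.5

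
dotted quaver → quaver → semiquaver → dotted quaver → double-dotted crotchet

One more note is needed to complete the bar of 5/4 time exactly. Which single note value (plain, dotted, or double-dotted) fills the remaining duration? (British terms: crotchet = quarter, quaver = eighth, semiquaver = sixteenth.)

The bar of 5/4 = 20 sixteenth notes.
Convert each value to sixteenth notes: dotted quaver = 3; quaver = 2; semiquaver = 1; dotted quaver = 3; double-dotted crotchet = 7.
Total: 3 + 2 + 1 + 3 + 7 = 16.
Remaining: 20 − 16 = 4 sixteenth notes, which is a quarter note.

quarter note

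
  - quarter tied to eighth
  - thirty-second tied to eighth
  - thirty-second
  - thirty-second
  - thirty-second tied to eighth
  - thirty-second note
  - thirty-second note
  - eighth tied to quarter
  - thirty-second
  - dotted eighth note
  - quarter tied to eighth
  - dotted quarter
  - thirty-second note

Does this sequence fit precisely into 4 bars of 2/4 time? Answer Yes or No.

No

One bar of 2/4 = 16 thirty-second notes, so 4 bars = 64.
Each duration in thirty-second notes: quarter tied to eighth (quarter + eighth) = 12; thirty-second tied to eighth (thirty-second + eighth) = 5; thirty-second = 1; thirty-second = 1; thirty-second tied to eighth (thirty-second + eighth) = 5; thirty-second note = 1; thirty-second note = 1; eighth tied to quarter (eighth + quarter) = 12; thirty-second = 1; dotted eighth note = 6; quarter tied to eighth (quarter + eighth) = 12; dotted quarter = 12; thirty-second note = 1.
Adding: 12 + 5 + 1 + 1 + 5 + 1 + 1 + 12 + 1 + 6 + 12 + 12 + 1 = 70.
70 exceeds 64, so the answer is No.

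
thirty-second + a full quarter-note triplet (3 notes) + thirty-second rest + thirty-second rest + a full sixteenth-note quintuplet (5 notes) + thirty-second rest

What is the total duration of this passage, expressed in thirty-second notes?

Express everything in thirty-second notes: thirty-second = 1; a full quarter-note triplet (3 notes) (three triplet quarters span one half) = 16; thirty-second rest = 1; thirty-second rest = 1; a full sixteenth-note quintuplet (5 notes) (five quintuplet sixteenths span one quarter) = 8; thirty-second rest = 1.
Total: 1 + 16 + 1 + 1 + 8 + 1 = 28 thirty-second notes.

28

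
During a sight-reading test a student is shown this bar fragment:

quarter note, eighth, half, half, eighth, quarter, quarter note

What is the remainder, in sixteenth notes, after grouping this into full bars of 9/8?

14

One bar of 9/8 = 9 eighth notes.
Working in eighth notes: quarter note = 2; eighth = 1; half = 4; half = 4; eighth = 1; quarter = 2; quarter note = 2.
Adding: 2 + 1 + 4 + 4 + 1 + 2 + 2 = 16.
16 ÷ 9 = 1 complete bar with 7 eighth notes remaining = 14 sixteenth notes.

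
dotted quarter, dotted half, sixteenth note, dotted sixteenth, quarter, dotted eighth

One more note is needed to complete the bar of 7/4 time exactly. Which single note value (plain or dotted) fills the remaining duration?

thirty-second note

The bar of 7/4 = 56 thirty-second notes.
Express everything in thirty-second notes: dotted quarter = 12; dotted half = 24; sixteenth note = 2; dotted sixteenth = 3; quarter = 8; dotted eighth = 6.
Altogether 12 + 24 + 2 + 3 + 8 + 6 = 55.
Remaining: 56 − 55 = 1 thirty-second note, which is a thirty-second note.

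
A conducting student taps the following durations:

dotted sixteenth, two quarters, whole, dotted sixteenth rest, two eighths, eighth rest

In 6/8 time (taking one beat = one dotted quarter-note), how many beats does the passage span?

5.5

One dotted quarter-note beat = 12 thirty-second notes.
Working in thirty-second notes: dotted sixteenth = 3; quarter = 8; quarter = 8; whole = 32; dotted sixteenth rest = 3; eighth = 4; eighth = 4; eighth rest = 4.
Sum: 3 + 8 + 8 + 32 + 3 + 4 + 4 + 4 = 66.
66 ÷ 12 = 5.5 beats.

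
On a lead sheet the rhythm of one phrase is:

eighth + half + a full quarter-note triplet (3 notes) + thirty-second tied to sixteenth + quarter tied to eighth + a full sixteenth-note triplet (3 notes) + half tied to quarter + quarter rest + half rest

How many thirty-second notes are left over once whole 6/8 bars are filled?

One bar of 6/8 = 24 thirty-second notes.
In thirty-second notes: eighth = 4; half = 16; a full quarter-note triplet (3 notes) (three triplet quarters span one half) = 16; thirty-second tied to sixteenth (thirty-second + sixteenth) = 3; quarter tied to eighth (quarter + eighth) = 12; a full sixteenth-note triplet (3 notes) (three triplet sixteenths span one eighth) = 4; half tied to quarter (half + quarter) = 24; quarter rest = 8; half rest = 16.
Altogether 4 + 16 + 16 + 3 + 12 + 4 + 24 + 8 + 16 = 103.
103 ÷ 24 = 4 complete bars with 7 thirty-second notes remaining.

7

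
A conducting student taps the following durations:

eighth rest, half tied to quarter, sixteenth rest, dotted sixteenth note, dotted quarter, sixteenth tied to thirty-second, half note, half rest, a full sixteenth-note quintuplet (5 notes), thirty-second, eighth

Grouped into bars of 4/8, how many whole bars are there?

One bar of 4/8 = 16 thirty-second notes.
Working in thirty-second notes: eighth rest = 4; half tied to quarter (half + quarter) = 24; sixteenth rest = 2; dotted sixteenth note = 3; dotted quarter = 12; sixteenth tied to thirty-second (sixteenth + thirty-second) = 3; half note = 16; half rest = 16; a full sixteenth-note quintuplet (5 notes) (five quintuplet sixteenths span one quarter) = 8; thirty-second = 1; eighth = 4.
Altogether 4 + 24 + 2 + 3 + 12 + 3 + 16 + 16 + 8 + 1 + 4 = 93.
93 ÷ 16 = 5 complete bars with 13 left over.

5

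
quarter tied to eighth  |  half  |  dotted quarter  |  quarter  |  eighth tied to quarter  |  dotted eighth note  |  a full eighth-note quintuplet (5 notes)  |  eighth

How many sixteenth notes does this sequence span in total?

43

Each duration in sixteenth notes: quarter tied to eighth (quarter + eighth) = 6; half = 8; dotted quarter = 6; quarter = 4; eighth tied to quarter (eighth + quarter) = 6; dotted eighth note = 3; a full eighth-note quintuplet (5 notes) (five quintuplet eighths span one half) = 8; eighth = 2.
Adding: 6 + 8 + 6 + 4 + 6 + 3 + 8 + 2 = 43 sixteenth notes.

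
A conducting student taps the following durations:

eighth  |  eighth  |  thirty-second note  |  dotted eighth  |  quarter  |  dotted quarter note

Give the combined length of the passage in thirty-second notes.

Working in thirty-second notes: eighth = 4; eighth = 4; thirty-second note = 1; dotted eighth = 6; quarter = 8; dotted quarter note = 12.
Total: 4 + 4 + 1 + 6 + 8 + 12 = 35 thirty-second notes.

35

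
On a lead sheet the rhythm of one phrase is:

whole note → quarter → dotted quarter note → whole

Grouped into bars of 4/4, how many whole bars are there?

One bar of 4/4 = 8 eighth notes.
In eighth notes: whole note = 8; quarter = 2; dotted quarter note = 3; whole = 8.
Altogether 8 + 2 + 3 + 8 = 21.
21 ÷ 8 = 2 complete bars with 5 left over.

2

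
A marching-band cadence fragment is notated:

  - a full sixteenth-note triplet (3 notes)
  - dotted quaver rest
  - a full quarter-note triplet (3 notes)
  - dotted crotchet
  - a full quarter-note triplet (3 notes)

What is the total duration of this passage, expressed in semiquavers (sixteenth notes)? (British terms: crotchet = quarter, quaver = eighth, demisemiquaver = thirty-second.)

27

Each duration in sixteenth notes: a full sixteenth-note triplet (3 notes) (three triplet sixteenths span one eighth) = 2; dotted quaver rest = 3; a full quarter-note triplet (3 notes) (three triplet quarters span one half) = 8; dotted crotchet = 6; a full quarter-note triplet (3 notes) (three triplet quarters span one half) = 8.
Sum: 2 + 3 + 8 + 6 + 8 = 27 sixteenth notes.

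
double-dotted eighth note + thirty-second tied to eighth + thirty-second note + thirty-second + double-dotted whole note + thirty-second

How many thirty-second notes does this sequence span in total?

71

Each duration in thirty-second notes: double-dotted eighth note = 7; thirty-second tied to eighth (thirty-second + eighth) = 5; thirty-second note = 1; thirty-second = 1; double-dotted whole note = 56; thirty-second = 1.
Sum: 7 + 5 + 1 + 1 + 56 + 1 = 71 thirty-second notes.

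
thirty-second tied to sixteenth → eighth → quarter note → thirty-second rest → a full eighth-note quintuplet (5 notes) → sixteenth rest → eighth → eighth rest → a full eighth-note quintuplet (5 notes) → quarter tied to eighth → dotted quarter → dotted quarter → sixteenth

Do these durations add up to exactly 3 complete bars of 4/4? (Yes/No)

One bar of 4/4 = 32 thirty-second notes, so 3 bars = 96.
Each duration in thirty-second notes: thirty-second tied to sixteenth (thirty-second + sixteenth) = 3; eighth = 4; quarter note = 8; thirty-second rest = 1; a full eighth-note quintuplet (5 notes) (five quintuplet eighths span one half) = 16; sixteenth rest = 2; eighth = 4; eighth rest = 4; a full eighth-note quintuplet (5 notes) (five quintuplet eighths span one half) = 16; quarter tied to eighth (quarter + eighth) = 12; dotted quarter = 12; dotted quarter = 12; sixteenth = 2.
Altogether 3 + 4 + 8 + 1 + 16 + 2 + 4 + 4 + 16 + 12 + 12 + 12 + 2 = 96.
96 equals 96, so the answer is Yes.

Yes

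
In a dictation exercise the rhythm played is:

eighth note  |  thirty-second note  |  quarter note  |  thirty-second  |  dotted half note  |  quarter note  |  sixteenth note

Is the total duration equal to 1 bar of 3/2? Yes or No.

One bar of 3/2 = 48 thirty-second notes.
Each duration in thirty-second notes: eighth note = 4; thirty-second note = 1; quarter note = 8; thirty-second = 1; dotted half note = 24; quarter note = 8; sixteenth note = 2.
Total: 4 + 1 + 8 + 1 + 24 + 8 + 2 = 48.
48 equals 48, so the answer is Yes.

Yes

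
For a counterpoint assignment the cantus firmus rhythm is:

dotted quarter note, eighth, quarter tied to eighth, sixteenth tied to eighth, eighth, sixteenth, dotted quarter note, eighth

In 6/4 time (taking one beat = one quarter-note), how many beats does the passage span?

One quarter-note beat = 4 sixteenth notes.
Working in sixteenth notes: dotted quarter note = 6; eighth = 2; quarter tied to eighth (quarter + eighth) = 6; sixteenth tied to eighth (sixteenth + eighth) = 3; eighth = 2; sixteenth = 1; dotted quarter note = 6; eighth = 2.
Sum: 6 + 2 + 6 + 3 + 2 + 1 + 6 + 2 = 28.
28 ÷ 4 = 7 beats.

7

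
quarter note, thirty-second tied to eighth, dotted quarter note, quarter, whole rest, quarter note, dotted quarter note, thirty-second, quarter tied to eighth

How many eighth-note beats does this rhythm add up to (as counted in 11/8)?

24.5

One eighth-note beat = 4 thirty-second notes.
Working in thirty-second notes: quarter note = 8; thirty-second tied to eighth (thirty-second + eighth) = 5; dotted quarter note = 12; quarter = 8; whole rest = 32; quarter note = 8; dotted quarter note = 12; thirty-second = 1; quarter tied to eighth (quarter + eighth) = 12.
Adding: 8 + 5 + 12 + 8 + 32 + 8 + 12 + 1 + 12 = 98.
98 ÷ 4 = 24.5 beats.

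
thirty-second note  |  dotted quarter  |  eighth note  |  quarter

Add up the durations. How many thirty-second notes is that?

25

Each duration in thirty-second notes: thirty-second note = 1; dotted quarter = 12; eighth note = 4; quarter = 8.
Sum: 1 + 12 + 4 + 8 = 25 thirty-second notes.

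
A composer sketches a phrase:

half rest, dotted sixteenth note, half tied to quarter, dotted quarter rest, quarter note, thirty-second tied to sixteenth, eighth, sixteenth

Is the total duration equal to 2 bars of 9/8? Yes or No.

Yes

One bar of 9/8 = 36 thirty-second notes, so 2 bars = 72.
Each duration in thirty-second notes: half rest = 16; dotted sixteenth note = 3; half tied to quarter (half + quarter) = 24; dotted quarter rest = 12; quarter note = 8; thirty-second tied to sixteenth (thirty-second + sixteenth) = 3; eighth = 4; sixteenth = 2.
Adding: 16 + 3 + 24 + 12 + 8 + 3 + 4 + 2 = 72.
72 equals 72, so the answer is Yes.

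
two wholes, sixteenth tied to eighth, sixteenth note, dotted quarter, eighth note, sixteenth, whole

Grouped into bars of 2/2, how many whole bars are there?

3

One bar of 2/2 = 16 sixteenth notes.
In sixteenth notes: whole = 16; whole = 16; sixteenth tied to eighth (sixteenth + eighth) = 3; sixteenth note = 1; dotted quarter = 6; eighth note = 2; sixteenth = 1; whole = 16.
Altogether 16 + 16 + 3 + 1 + 6 + 2 + 1 + 16 = 61.
61 ÷ 16 = 3 complete bars with 13 left over.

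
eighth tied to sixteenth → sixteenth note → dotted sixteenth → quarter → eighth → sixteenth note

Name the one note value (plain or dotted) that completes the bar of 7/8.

dotted sixteenth note

The bar of 7/8 = 28 thirty-second notes.
Working in thirty-second notes: eighth tied to sixteenth (eighth + sixteenth) = 6; sixteenth note = 2; dotted sixteenth = 3; quarter = 8; eighth = 4; sixteenth note = 2.
Adding: 6 + 2 + 3 + 8 + 4 + 2 = 25.
Remaining: 28 − 25 = 3 thirty-second notes, which is a dotted sixteenth note.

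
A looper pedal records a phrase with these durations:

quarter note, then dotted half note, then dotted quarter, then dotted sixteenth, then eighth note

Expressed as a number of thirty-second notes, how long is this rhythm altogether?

Express everything in thirty-second notes: quarter note = 8; dotted half note = 24; dotted quarter = 12; dotted sixteenth = 3; eighth note = 4.
Altogether 8 + 24 + 12 + 3 + 4 = 51 thirty-second notes.

51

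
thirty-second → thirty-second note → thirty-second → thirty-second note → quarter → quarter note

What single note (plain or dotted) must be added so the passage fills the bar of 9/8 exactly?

half note

The bar of 9/8 = 36 thirty-second notes.
Working in thirty-second notes: thirty-second = 1; thirty-second note = 1; thirty-second = 1; thirty-second note = 1; quarter = 8; quarter note = 8.
Adding: 1 + 1 + 1 + 1 + 8 + 8 = 20.
Remaining: 36 − 20 = 16 thirty-second notes, which is a half note.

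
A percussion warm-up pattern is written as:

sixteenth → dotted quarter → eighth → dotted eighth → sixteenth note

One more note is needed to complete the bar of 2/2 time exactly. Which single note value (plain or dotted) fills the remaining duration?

dotted eighth note

The bar of 2/2 = 16 sixteenth notes.
Each duration in sixteenth notes: sixteenth = 1; dotted quarter = 6; eighth = 2; dotted eighth = 3; sixteenth note = 1.
Total: 1 + 6 + 2 + 3 + 1 = 13.
Remaining: 16 − 13 = 3 sixteenth notes, which is a dotted eighth note.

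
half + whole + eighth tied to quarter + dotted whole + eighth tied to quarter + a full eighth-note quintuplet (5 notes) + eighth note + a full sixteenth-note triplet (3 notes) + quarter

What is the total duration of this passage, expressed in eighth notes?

Each duration in eighth notes: half = 4; whole = 8; eighth tied to quarter (eighth + quarter) = 3; dotted whole = 12; eighth tied to quarter (eighth + quarter) = 3; a full eighth-note quintuplet (5 notes) (five quintuplet eighths span one half) = 4; eighth note = 1; a full sixteenth-note triplet (3 notes) (three triplet sixteenths span one eighth) = 1; quarter = 2.
Total: 4 + 8 + 3 + 12 + 3 + 4 + 1 + 1 + 2 = 38 eighth notes.

38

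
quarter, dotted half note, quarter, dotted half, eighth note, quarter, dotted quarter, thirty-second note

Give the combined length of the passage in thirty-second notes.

Each duration in thirty-second notes: quarter = 8; dotted half note = 24; quarter = 8; dotted half = 24; eighth note = 4; quarter = 8; dotted quarter = 12; thirty-second note = 1.
Adding: 8 + 24 + 8 + 24 + 4 + 8 + 12 + 1 = 89 thirty-second notes.

89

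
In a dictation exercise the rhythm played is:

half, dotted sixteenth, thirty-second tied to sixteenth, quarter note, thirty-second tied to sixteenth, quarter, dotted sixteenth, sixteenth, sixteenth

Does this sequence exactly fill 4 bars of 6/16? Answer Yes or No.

One bar of 6/16 = 12 thirty-second notes, so 4 bars = 48.
Working in thirty-second notes: half = 16; dotted sixteenth = 3; thirty-second tied to sixteenth (thirty-second + sixteenth) = 3; quarter note = 8; thirty-second tied to sixteenth (thirty-second + sixteenth) = 3; quarter = 8; dotted sixteenth = 3; sixteenth = 2; sixteenth = 2.
Total: 16 + 3 + 3 + 8 + 3 + 8 + 3 + 2 + 2 = 48.
48 equals 48, so the answer is Yes.

Yes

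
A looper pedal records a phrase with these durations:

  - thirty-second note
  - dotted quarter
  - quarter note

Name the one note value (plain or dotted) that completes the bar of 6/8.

dotted sixteenth note

The bar of 6/8 = 24 thirty-second notes.
In thirty-second notes: thirty-second note = 1; dotted quarter = 12; quarter note = 8.
Adding: 1 + 12 + 8 = 21.
Remaining: 24 − 21 = 3 thirty-second notes, which is a dotted sixteenth note.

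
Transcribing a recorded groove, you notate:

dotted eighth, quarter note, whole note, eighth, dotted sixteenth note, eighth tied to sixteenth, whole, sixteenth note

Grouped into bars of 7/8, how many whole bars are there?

One bar of 7/8 = 28 thirty-second notes.
Express everything in thirty-second notes: dotted eighth = 6; quarter note = 8; whole note = 32; eighth = 4; dotted sixteenth note = 3; eighth tied to sixteenth (eighth + sixteenth) = 6; whole = 32; sixteenth note = 2.
Total: 6 + 8 + 32 + 4 + 3 + 6 + 32 + 2 = 93.
93 ÷ 28 = 3 complete bars with 9 left over.

3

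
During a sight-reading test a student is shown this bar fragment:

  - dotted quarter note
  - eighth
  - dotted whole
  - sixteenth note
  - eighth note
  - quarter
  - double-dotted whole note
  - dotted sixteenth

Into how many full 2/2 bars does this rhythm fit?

4

One bar of 2/2 = 32 thirty-second notes.
Convert each value to thirty-second notes: dotted quarter note = 12; eighth = 4; dotted whole = 48; sixteenth note = 2; eighth note = 4; quarter = 8; double-dotted whole note = 56; dotted sixteenth = 3.
Altogether 12 + 4 + 48 + 2 + 4 + 8 + 56 + 3 = 137.
137 ÷ 32 = 4 complete bars with 9 left over.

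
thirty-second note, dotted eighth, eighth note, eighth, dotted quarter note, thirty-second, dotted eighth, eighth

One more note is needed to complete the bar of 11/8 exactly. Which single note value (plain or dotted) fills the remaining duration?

The bar of 11/8 = 44 thirty-second notes.
Each duration in thirty-second notes: thirty-second note = 1; dotted eighth = 6; eighth note = 4; eighth = 4; dotted quarter note = 12; thirty-second = 1; dotted eighth = 6; eighth = 4.
Adding: 1 + 6 + 4 + 4 + 12 + 1 + 6 + 4 = 38.
Remaining: 44 − 38 = 6 thirty-second notes, which is a dotted eighth note.

dotted eighth note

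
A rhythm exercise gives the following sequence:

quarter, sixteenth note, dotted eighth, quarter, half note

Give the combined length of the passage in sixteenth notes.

20

Express everything in sixteenth notes: quarter = 4; sixteenth note = 1; dotted eighth = 3; quarter = 4; half note = 8.
Total: 4 + 1 + 3 + 4 + 8 = 20 sixteenth notes.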